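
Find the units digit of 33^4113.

Last digits of 3^n: 3, 9, 7, 1 (period 4).
4113 mod 4 = 1, so the last digit matches 3^1 = 3.

3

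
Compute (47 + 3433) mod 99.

15

Dividing 3433 by 99 gives quotient 34 and remainder 67.
(47 + 67) mod 99 = 15.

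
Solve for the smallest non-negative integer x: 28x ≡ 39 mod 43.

6

28⁻¹ ≡ 20 (mod 43) because 28·20 = 560 = 13·43 + 1.
So x ≡ 20·39 = 780 ≡ 6 (mod 43).
Check: 28·6 = 168 = 3·43 + 39.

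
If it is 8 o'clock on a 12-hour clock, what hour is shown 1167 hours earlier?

1167 = 97·12 + 3, so 1167 mod 12 = 3.
8 − 3 → 5 on a 12-hour dial.

5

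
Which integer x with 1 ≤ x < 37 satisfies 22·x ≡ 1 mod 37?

32

22·32 = 704 = 19·37 + 1, so 22⁻¹ ≡ 32 (mod 37).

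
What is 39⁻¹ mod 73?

39·15 = 585 = 8·73 + 1, so 39⁻¹ ≡ 15 (mod 73).

15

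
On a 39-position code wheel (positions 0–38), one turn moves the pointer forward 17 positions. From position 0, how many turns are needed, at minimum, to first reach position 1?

23

17·23 = 391 = 10·39 + 1, so 17⁻¹ ≡ 23 (mod 39).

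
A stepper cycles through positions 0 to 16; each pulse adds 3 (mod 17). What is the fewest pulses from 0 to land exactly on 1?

6

3·6 = 18 = 1·17 + 1, so 3⁻¹ ≡ 6 (mod 17).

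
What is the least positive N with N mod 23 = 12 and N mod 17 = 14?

x ≡ 14 (mod 17) gives x ∈ {14, 31, 48, 65, 82, 99, 116, 133, …}.
The first of these with x mod 23 = 12 is 150.

150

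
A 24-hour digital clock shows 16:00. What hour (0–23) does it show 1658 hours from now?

18

1658 = 69·24 + 2, so 1658 mod 24 = 2.
(16 + 2) mod 24 = 18.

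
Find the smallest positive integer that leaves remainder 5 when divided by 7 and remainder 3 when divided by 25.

103

x ≡ 5 (mod 7) gives x ∈ {5, 12, 19, 26, 33, 40, 47, 54, …}.
The first of these with x mod 25 = 3 is 103.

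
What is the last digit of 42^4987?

Powers of 2 mod 10 repeat with period 4: 2, 4, 8, 6.
4987 mod 4 = 3, so the last digit matches 2^3 = 8.

8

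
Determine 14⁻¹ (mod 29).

29 = 2·14 + 1
14 = 14·1 + 0
Back-substituting gives 14·27 ≡ 1 (mod 29).

27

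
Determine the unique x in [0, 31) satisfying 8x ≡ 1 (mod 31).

4

The inverse of 8 mod 31 is 4 (since 8·4 = 32 ≡ 1).
So x ≡ 4·1 = 4 ≡ 4 (mod 31).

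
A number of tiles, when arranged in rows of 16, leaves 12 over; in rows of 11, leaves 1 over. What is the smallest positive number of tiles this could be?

12

x ≡ 1 (mod 11) gives x ∈ {1, 12}.
The first of these with x mod 16 = 12 is 12.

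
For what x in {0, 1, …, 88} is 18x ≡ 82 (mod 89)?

18⁻¹ ≡ 5 (mod 89) because 18·5 = 90 = 1·89 + 1.
So x ≡ 5·82 = 410 ≡ 54 (mod 89).

54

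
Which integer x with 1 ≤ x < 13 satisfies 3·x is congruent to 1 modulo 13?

9

13 = 4·3 + 1
3 = 3·1 + 0
Back-substituting gives 3·9 ≡ 1 (mod 13).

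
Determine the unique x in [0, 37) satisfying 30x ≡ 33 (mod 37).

27

The inverse of 30 mod 37 is 21 (since 30·21 = 630 ≡ 1).
Multiplying both sides by 21: x ≡ 21·33 = 693 ≡ 27 (mod 37).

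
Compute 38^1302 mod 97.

70

Successive squares of 38 mod 97: 38^1≡38, 38^2≡86, 38^4≡24, 38^8≡91, 38^16≡36, 38^32≡35, 38^64≡61, 38^128≡35, 38^256≡61, 38^512≡35, 38^1024≡61.
1302 = 2 + 4 + 16 + 256 + 1024, so 38^1302 ≡ 86·24·36·61·61 ≡ 70 (mod 97).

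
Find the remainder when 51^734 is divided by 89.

Successive squares of 51 mod 89: 51^1≡51, 51^2≡20, 51^4≡44, 51^8≡67, 51^16≡39, 51^32≡8, 51^64≡64, 51^128≡2, 51^256≡4, 51^512≡16.
Since 734 = 2 + 4 + 8 + 16 + 64 + 128 + 512 in binary, 51^734 ≡ 20·44·67·39·64·2·16 ≡ 36 (mod 89).

36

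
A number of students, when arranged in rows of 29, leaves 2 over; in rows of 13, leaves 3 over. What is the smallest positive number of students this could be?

263

x ≡ 3 (mod 13) gives x ∈ {3, 16, 29, 42, 55, 68, 81, 94, …}.
The first of these with x mod 29 = 2 is 263.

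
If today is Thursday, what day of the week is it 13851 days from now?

Tuesday

13851 mod 7 = 5 (since 1978·7 = 13846).
Thursday + 5 days → Tuesday.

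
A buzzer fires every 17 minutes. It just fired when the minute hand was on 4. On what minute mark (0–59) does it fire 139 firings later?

139·17 = 2363.
2363 mod 60 = 23 (since 39·60 = 2340).
(4 + 23) mod 60 = 27.

27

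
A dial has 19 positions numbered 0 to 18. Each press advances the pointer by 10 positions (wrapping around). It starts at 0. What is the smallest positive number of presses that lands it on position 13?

7

10⁻¹ ≡ 2 (mod 19) because 10·2 = 20 = 1·19 + 1.
Multiplying both sides by 2: x ≡ 2·13 = 26 ≡ 7 (mod 19).
Check: 10·7 = 70 = 3·19 + 13.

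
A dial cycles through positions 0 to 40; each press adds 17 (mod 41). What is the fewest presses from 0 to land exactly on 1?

17·29 = 493 = 12·41 + 1, so 17⁻¹ ≡ 29 (mod 41).

29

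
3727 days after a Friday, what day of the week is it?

3727 − 532·7 = 3, so 3727 ≡ 3 (mod 7).
Friday + 3 days → Monday.

Monday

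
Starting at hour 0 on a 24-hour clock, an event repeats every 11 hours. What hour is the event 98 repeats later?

98·11 = 1078.
1078 = 44·24 + 22, so 1078 mod 24 = 22.
(0 + 22) mod 24 = 22.

22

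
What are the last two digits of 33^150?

49

Successive squares of 33 mod 100: 33^1≡33, 33^2≡89, 33^4≡21, 33^8≡41, 33^16≡81, 33^32≡61, 33^64≡21, 33^128≡41.
150 = 2 + 4 + 16 + 128, so 33^150 ≡ 89·21·81·41 ≡ 49 (mod 100).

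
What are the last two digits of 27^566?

89

By repeated squaring mod 100: 27^1≡27, 27^2≡29, 27^4≡41, 27^8≡81, 27^16≡61, 27^32≡21, 27^64≡41, 27^128≡81, 27^256≡61, 27^512≡21.
566 = 2 + 4 + 16 + 32 + 512, so 27^566 ≡ 29·41·61·21·21 ≡ 89 (mod 100).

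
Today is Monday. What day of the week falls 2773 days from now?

Tuesday

2773 − 396·7 = 1, so 2773 ≡ 1 (mod 7).
Monday + 1 day → Tuesday.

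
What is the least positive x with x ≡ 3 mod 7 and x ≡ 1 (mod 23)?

24

x ≡ 3 (mod 7) gives x ∈ {3, 10, 17, 24}.
The first of these with x mod 23 = 1 is 24.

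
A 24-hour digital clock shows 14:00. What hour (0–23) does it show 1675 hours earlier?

19

1675 mod 24 = 19 (since 69·24 = 1656).
(14 − 19) mod 24 = 19.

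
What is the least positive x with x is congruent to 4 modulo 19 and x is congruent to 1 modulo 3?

x ≡ 1 (mod 3) gives x ∈ {1, 4}.
The first of these with x mod 19 = 4 is 4.

4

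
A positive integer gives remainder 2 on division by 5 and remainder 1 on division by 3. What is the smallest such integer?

x ≡ 1 (mod 3) gives x ∈ {1, 4, 7}.
The first of these with x mod 5 = 2 is 7.

7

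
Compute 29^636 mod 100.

21

By repeated squaring mod 100: 29^1≡29, 29^2≡41, 29^4≡81, 29^8≡61, 29^16≡21, 29^32≡41, 29^64≡81, 29^128≡61, 29^256≡21, 29^512≡41.
636 = 4 + 8 + 16 + 32 + 64 + 512, so 29^636 ≡ 81·61·21·41·81·41 ≡ 21 (mod 100).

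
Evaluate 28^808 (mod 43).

25

By repeated squaring mod 43: 28^1≡28, 28^2≡10, 28^4≡14, 28^8≡24, 28^16≡17, 28^32≡31, 28^64≡15, 28^128≡10, 28^256≡14, 28^512≡24.
Since 808 = 8 + 32 + 256 + 512 in binary, 28^808 ≡ 24·31·14·24 ≡ 25 (mod 43).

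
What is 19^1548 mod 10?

Last digits of 9^n: 9, 1 (period 2).
1548 mod 2 = 0, so the last digit matches 9^2 = 1.

1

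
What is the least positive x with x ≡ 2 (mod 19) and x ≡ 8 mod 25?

458

x ≡ 2 (mod 19) gives x ∈ {2, 21, 40, 59, 78, 97, 116, 135, …}.
The first of these with x mod 25 = 8 is 458.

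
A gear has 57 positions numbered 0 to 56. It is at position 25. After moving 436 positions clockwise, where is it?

436 = 7·57 + 37, so 436 mod 57 = 37.
(25 + 37) mod 57 = 5.

5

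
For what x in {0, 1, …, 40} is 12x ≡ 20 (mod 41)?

The inverse of 12 mod 41 is 24 (since 12·24 = 288 ≡ 1).
So x ≡ 24·20 = 480 ≡ 29 (mod 41).

29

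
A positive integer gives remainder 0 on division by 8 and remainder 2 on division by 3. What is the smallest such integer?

Since 3·3 ≡ 1 (mod 8), take x = 2 + 3·((0−2)·3 mod 8) = 2 + 3·2 = 8.
Check: 8 mod 8 = 0, 8 mod 3 = 2.

8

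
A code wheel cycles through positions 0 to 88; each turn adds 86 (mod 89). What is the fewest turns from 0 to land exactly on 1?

86·59 = 5074 = 57·89 + 1, so 86⁻¹ ≡ 59 (mod 89).

59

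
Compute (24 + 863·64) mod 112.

40

863·64 = 55232.
55232 − 493·112 = 16, so 55232 ≡ 16 (mod 112).
(24 + 16) mod 112 = 40.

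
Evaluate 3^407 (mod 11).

9

By repeated squaring mod 11: 3^1≡3, 3^2≡9, 3^4≡4, 3^8≡5, 3^16≡3, 3^32≡9, 3^64≡4, 3^128≡5, 3^256≡3.
Since 407 = 1 + 2 + 4 + 16 + 128 + 256 in binary, 3^407 ≡ 3·9·4·3·5·3 ≡ 9 (mod 11).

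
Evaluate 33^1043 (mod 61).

8

By repeated squaring mod 61: 33^1≡33, 33^2≡52, 33^4≡20, 33^8≡34, 33^16≡58, 33^32≡9, 33^64≡20, 33^128≡34, 33^256≡58, 33^512≡9, 33^1024≡20.
1043 = 1 + 2 + 16 + 1024, so 33^1043 ≡ 33·52·58·20 ≡ 8 (mod 61).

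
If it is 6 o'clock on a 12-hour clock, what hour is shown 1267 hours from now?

1267 − 105·12 = 7, so 1267 ≡ 7 (mod 12).
6 + 7 → 1 on a 12-hour dial.

1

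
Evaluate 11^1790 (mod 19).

Successive squares of 11 mod 19: 11^1≡11, 11^2≡7, 11^4≡11, 11^8≡7, 11^16≡11, 11^32≡7, 11^64≡11, 11^128≡7, 11^256≡11, 11^512≡7, 11^1024≡11.
1790 = 2 + 4 + 8 + 16 + 32 + 64 + 128 + 512 + 1024, so 11^1790 ≡ 7·11·7·11·7·11·7·7·11 ≡ 7 (mod 19).

7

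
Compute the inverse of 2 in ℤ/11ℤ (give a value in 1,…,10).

6

11 = 5·2 + 1
2 = 2·1 + 0
Back-substituting gives 2·6 ≡ 1 (mod 11).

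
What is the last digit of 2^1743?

8

The units digit of 2^n cycles with period 4: 2, 4, 8, 6, …
1743 mod 4 = 3, so the last digit matches 2^3 = 8.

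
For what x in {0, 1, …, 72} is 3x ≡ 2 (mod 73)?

25

3⁻¹ ≡ 49 (mod 73) because 3·49 = 147 = 2·73 + 1.
So x ≡ 49·2 = 98 ≡ 25 (mod 73).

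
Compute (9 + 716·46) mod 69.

32

716·46 = 32936.
32936 mod 69 = 23 (since 477·69 = 32913).
(9 + 23) mod 69 = 32.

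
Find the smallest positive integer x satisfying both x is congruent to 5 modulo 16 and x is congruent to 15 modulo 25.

x ≡ 5 (mod 16) gives x ∈ {5, 21, 37, 53, 69, 85, 101, 117, …}.
The first of these with x mod 25 = 15 is 165.

165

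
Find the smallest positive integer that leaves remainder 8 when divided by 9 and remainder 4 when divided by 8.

x ≡ 4 (mod 8) gives x ∈ {4, 12, 20, 28, 36, 44}.
The first of these with x mod 9 = 8 is 44.

44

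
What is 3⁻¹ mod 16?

11

16 = 5·3 + 1
3 = 3·1 + 0
Back-substituting gives 3·11 ≡ 1 (mod 16).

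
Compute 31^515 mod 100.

Square-and-reduce mod 100: 31^1≡31, 31^2≡61, 31^4≡21, 31^8≡41, 31^16≡81, 31^32≡61, 31^64≡21, 31^128≡41, 31^256≡81, 31^512≡61.
515 = 1 + 2 + 512, so 31^515 ≡ 31·61·61 ≡ 51 (mod 100).

51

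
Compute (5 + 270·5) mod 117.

68

270·5 = 1350.
1350 mod 117 = 63 (since 11·117 = 1287).
(5 + 63) mod 117 = 68.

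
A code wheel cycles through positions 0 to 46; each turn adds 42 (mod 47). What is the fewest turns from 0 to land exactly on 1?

28

42·28 = 1176 = 25·47 + 1, so 42⁻¹ ≡ 28 (mod 47).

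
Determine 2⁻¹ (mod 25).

13

2·13 = 26 = 1·25 + 1, so 2⁻¹ ≡ 13 (mod 25).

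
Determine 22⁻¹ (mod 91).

22·29 = 638 = 7·91 + 1, so 22⁻¹ ≡ 29 (mod 91).

29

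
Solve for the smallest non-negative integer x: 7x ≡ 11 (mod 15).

The inverse of 7 mod 15 is 13 (since 7·13 = 91 ≡ 1).
So x ≡ 13·11 = 143 ≡ 8 (mod 15).
Check: 7·8 = 56 = 3·15 + 11.

8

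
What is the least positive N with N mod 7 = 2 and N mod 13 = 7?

72

x ≡ 2 (mod 7) gives x ∈ {2, 9, 16, 23, 30, 37, 44, 51, …}.
The first of these with x mod 13 = 7 is 72.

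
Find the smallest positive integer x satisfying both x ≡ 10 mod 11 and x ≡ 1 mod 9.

10

x ≡ 1 (mod 9) gives x ∈ {1, 10}.
The first of these with x mod 11 = 10 is 10.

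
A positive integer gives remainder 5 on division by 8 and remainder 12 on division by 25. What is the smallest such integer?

37

x ≡ 5 (mod 8) gives x ∈ {5, 13, 21, 29, 37}.
The first of these with x mod 25 = 12 is 37.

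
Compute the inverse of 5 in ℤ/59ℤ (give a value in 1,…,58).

12

5·12 = 60 = 1·59 + 1, so 5⁻¹ ≡ 12 (mod 59).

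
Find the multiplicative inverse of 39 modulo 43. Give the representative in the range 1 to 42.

32

43 = 1·39 + 4
39 = 9·4 + 3
4 = 1·3 + 1
3 = 3·1 + 0
Back-substituting gives 39·32 ≡ 1 (mod 43).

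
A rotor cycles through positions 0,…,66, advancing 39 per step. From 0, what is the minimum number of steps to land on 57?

53

The inverse of 39 mod 67 is 55 (since 39·55 = 2145 ≡ 1).
So x ≡ 55·57 = 3135 ≡ 53 (mod 67).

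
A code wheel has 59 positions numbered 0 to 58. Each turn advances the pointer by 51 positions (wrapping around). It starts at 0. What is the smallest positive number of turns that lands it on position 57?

15

The inverse of 51 mod 59 is 22 (since 51·22 = 1122 ≡ 1).
Multiplying both sides by 22: x ≡ 22·57 = 1254 ≡ 15 (mod 59).
Check: 51·15 = 765 = 12·59 + 57.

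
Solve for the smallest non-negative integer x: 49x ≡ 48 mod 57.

51

The inverse of 49 mod 57 is 7 (since 49·7 = 343 ≡ 1).
So x ≡ 7·48 = 336 ≡ 51 (mod 57).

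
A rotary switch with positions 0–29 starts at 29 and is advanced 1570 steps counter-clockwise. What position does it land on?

1570 − 52·30 = 10, so 1570 ≡ 10 (mod 30).
(29 − 10) mod 30 = 19.

19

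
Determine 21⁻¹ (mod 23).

23 = 1·21 + 2
21 = 10·2 + 1
2 = 2·1 + 0
Back-substituting gives 21·11 ≡ 1 (mod 23).

11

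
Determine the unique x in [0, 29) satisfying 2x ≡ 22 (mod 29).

11

2⁻¹ ≡ 15 (mod 29) because 2·15 = 30 = 1·29 + 1.
So x ≡ 15·22 = 330 ≡ 11 (mod 29).
Check: 2·11 = 22 = 0·29 + 22.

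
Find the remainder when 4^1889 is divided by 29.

22

Square-and-reduce mod 29: 4^1≡4, 4^2≡16, 4^4≡24, 4^8≡25, 4^16≡16, 4^32≡24, 4^64≡25, 4^128≡16, 4^256≡24, 4^512≡25, 4^1024≡16.
1889 = 1 + 32 + 64 + 256 + 512 + 1024, so 4^1889 ≡ 4·24·25·24·25·16 ≡ 22 (mod 29).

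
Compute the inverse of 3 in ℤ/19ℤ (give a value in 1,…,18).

19 = 6·3 + 1
3 = 3·1 + 0
Back-substituting gives 3·13 ≡ 1 (mod 19).

13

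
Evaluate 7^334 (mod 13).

Square-and-reduce mod 13: 7^1≡7, 7^2≡10, 7^4≡9, 7^8≡3, 7^16≡9, 7^32≡3, 7^64≡9, 7^128≡3, 7^256≡9.
334 = 2 + 4 + 8 + 64 + 256, so 7^334 ≡ 10·9·3·9·9 ≡ 4 (mod 13).

4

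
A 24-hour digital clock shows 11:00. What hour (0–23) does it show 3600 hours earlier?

3600 − 150·24 = 0, so 3600 ≡ 0 (mod 24).
(11 − 0) mod 24 = 11.

11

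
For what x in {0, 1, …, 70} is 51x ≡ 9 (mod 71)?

67

The inverse of 51 mod 71 is 39 (since 51·39 = 1989 ≡ 1).
Multiplying both sides by 39: x ≡ 39·9 = 351 ≡ 67 (mod 71).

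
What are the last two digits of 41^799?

61

Square-and-reduce mod 100: 41^1≡41, 41^2≡81, 41^4≡61, 41^8≡21, 41^16≡41, 41^32≡81, 41^64≡61, 41^128≡21, 41^256≡41, 41^512≡81.
Since 799 = 1 + 2 + 4 + 8 + 16 + 256 + 512 in binary, 41^799 ≡ 41·81·61·21·41·41·81 ≡ 61 (mod 100).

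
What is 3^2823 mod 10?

7

Powers of 3 mod 10 repeat with period 4: 3, 9, 7, 1.
2823 mod 4 = 3, so the last digit matches 3^3 = 7.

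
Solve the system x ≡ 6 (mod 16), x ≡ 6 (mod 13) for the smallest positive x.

Since 13·5 ≡ 1 (mod 16), take x = 6 + 13·((6−6)·5 mod 16) = 6 + 13·0 = 6.
Check: 6 mod 16 = 6, 6 mod 13 = 6.

6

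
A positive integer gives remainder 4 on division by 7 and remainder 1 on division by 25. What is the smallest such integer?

x ≡ 4 (mod 7) gives x ∈ {4, 11, 18, 25, 32, 39, 46, 53, …}.
The first of these with x mod 25 = 1 is 151.

151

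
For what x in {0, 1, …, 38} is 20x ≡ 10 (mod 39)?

The inverse of 20 mod 39 is 2 (since 20·2 = 40 ≡ 1).
So x ≡ 2·10 = 20 ≡ 20 (mod 39).

20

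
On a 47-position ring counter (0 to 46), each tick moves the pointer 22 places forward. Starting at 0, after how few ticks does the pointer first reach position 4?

22⁻¹ ≡ 15 (mod 47) because 22·15 = 330 = 7·47 + 1.
Multiplying both sides by 15: x ≡ 15·4 = 60 ≡ 13 (mod 47).

13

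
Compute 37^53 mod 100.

97

By repeated squaring mod 100: 37^1≡37, 37^2≡69, 37^4≡61, 37^8≡21, 37^16≡41, 37^32≡81.
Since 53 = 1 + 4 + 16 + 32 in binary, 37^53 ≡ 37·61·41·81 ≡ 97 (mod 100).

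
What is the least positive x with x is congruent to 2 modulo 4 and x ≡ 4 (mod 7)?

18

x ≡ 2 (mod 4) gives x ∈ {2, 6, 10, 14, 18}.
The first of these with x mod 7 = 4 is 18.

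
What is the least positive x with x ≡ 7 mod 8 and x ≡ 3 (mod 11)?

47

x ≡ 7 (mod 8) gives x ∈ {7, 15, 23, 31, 39, 47}.
The first of these with x mod 11 = 3 is 47.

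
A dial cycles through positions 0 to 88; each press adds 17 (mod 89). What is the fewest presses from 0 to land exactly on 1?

21

17·21 = 357 = 4·89 + 1, so 17⁻¹ ≡ 21 (mod 89).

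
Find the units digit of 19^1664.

Powers of 9 mod 10 repeat with period 2: 9, 1.
1664 mod 2 = 0, so the last digit matches 9^2 = 1.

1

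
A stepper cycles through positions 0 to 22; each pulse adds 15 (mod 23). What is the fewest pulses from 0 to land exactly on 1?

15·20 = 300 = 13·23 + 1, so 15⁻¹ ≡ 20 (mod 23).

20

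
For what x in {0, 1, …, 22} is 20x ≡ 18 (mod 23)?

The inverse of 20 mod 23 is 15 (since 20·15 = 300 ≡ 1).
So x ≡ 15·18 = 270 ≡ 17 (mod 23).

17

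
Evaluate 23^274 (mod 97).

32

Square-and-reduce mod 97: 23^1≡23, 23^2≡44, 23^4≡93, 23^8≡16, 23^16≡62, 23^32≡61, 23^64≡35, 23^128≡61, 23^256≡35.
Since 274 = 2 + 16 + 256 in binary, 23^274 ≡ 44·62·35 ≡ 32 (mod 97).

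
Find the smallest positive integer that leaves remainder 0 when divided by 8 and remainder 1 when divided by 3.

16

x ≡ 1 (mod 3) gives x ∈ {1, 4, 7, 10, 13, 16}.
The first of these with x mod 8 = 0 is 16.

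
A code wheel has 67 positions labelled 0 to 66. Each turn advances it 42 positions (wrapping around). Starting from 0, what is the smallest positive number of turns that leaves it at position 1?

8

67 = 1·42 + 25
42 = 1·25 + 17
25 = 1·17 + 8
17 = 2·8 + 1
8 = 8·1 + 0
Back-substituting gives 42·8 ≡ 1 (mod 67).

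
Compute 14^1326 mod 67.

9

Square-and-reduce mod 67: 14^1≡14, 14^2≡62, 14^4≡25, 14^8≡22, 14^16≡15, 14^32≡24, 14^64≡40, 14^128≡59, 14^256≡64, 14^512≡9, 14^1024≡14.
1326 = 2 + 4 + 8 + 32 + 256 + 1024, so 14^1326 ≡ 62·25·22·24·64·14 ≡ 9 (mod 67).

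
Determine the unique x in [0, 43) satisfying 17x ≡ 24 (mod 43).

The inverse of 17 mod 43 is 38 (since 17·38 = 646 ≡ 1).
Multiplying both sides by 38: x ≡ 38·24 = 912 ≡ 9 (mod 43).
Check: 17·9 = 153 = 3·43 + 24.

9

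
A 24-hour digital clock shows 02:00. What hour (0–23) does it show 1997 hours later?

7

1997 mod 24 = 5 (since 83·24 = 1992).
(2 + 5) mod 24 = 7.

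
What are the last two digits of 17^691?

33

Successive squares of 17 mod 100: 17^1≡17, 17^2≡89, 17^4≡21, 17^8≡41, 17^16≡81, 17^32≡61, 17^64≡21, 17^128≡41, 17^256≡81, 17^512≡61.
Since 691 = 1 + 2 + 16 + 32 + 128 + 512 in binary, 17^691 ≡ 17·89·81·61·41·61 ≡ 33 (mod 100).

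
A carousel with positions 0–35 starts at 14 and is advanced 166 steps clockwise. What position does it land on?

166 − 4·36 = 22, so 166 ≡ 22 (mod 36).
(14 + 22) mod 36 = 0.

0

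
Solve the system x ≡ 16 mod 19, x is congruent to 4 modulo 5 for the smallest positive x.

x ≡ 4 (mod 5) gives x ∈ {4, 9, 14, 19, 24, 29, 34, 39, …}.
The first of these with x mod 19 = 16 is 54.

54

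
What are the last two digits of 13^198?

29

Successive squares of 13 mod 100: 13^1≡13, 13^2≡69, 13^4≡61, 13^8≡21, 13^16≡41, 13^32≡81, 13^64≡61, 13^128≡21.
Since 198 = 2 + 4 + 64 + 128 in binary, 13^198 ≡ 69·61·61·21 ≡ 29 (mod 100).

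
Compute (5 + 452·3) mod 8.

1

452·3 = 1356.
Dividing 1356 by 8 gives quotient 169 and remainder 4.
(5 + 4) mod 8 = 1.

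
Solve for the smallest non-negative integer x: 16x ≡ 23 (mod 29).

16⁻¹ ≡ 20 (mod 29) because 16·20 = 320 = 11·29 + 1.
So x ≡ 20·23 = 460 ≡ 25 (mod 29).
Check: 16·25 = 400 = 13·29 + 23.

25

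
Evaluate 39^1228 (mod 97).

Successive squares of 39 mod 97: 39^1≡39, 39^2≡66, 39^4≡88, 39^8≡81, 39^16≡62, 39^32≡61, 39^64≡35, 39^128≡61, 39^256≡35, 39^512≡61, 39^1024≡35.
Since 1228 = 4 + 8 + 64 + 128 + 1024 in binary, 39^1228 ≡ 88·81·35·61·35 ≡ 93 (mod 97).

93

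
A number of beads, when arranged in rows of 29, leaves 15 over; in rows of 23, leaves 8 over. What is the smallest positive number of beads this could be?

x ≡ 8 (mod 23) gives x ∈ {8, 31, 54, 77, 100, 123, 146, 169, …}.
The first of these with x mod 29 = 15 is 537.

537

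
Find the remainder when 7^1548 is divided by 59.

35

Square-and-reduce mod 59: 7^1≡7, 7^2≡49, 7^4≡41, 7^8≡29, 7^16≡15, 7^32≡48, 7^64≡3, 7^128≡9, 7^256≡22, 7^512≡12, 7^1024≡26.
Since 1548 = 4 + 8 + 512 + 1024 in binary, 7^1548 ≡ 41·29·12·26 ≡ 35 (mod 59).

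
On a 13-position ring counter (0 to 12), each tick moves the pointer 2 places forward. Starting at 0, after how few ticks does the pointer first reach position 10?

2⁻¹ ≡ 7 (mod 13) because 2·7 = 14 = 1·13 + 1.
So x ≡ 7·10 = 70 ≡ 5 (mod 13).
Check: 2·5 = 10 = 0·13 + 10.

5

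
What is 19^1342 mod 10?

1

The units digit of 19^n cycles with period 2: 9, 1, …
1342 mod 2 = 0, so the last digit matches 9^2 = 1.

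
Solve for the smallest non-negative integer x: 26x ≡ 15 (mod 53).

The inverse of 26 mod 53 is 51 (since 26·51 = 1326 ≡ 1).
Multiplying both sides by 51: x ≡ 51·15 = 765 ≡ 23 (mod 53).

23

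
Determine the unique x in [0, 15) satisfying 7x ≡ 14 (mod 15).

7⁻¹ ≡ 13 (mod 15) because 7·13 = 91 = 6·15 + 1.
So x ≡ 13·14 = 182 ≡ 2 (mod 15).

2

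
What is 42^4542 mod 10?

4

Powers of 2 mod 10 repeat with period 4: 2, 4, 8, 6.
4542 leaves remainder 2 on division by 4, so 42^4542 ends in 4.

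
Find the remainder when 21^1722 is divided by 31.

Square-and-reduce mod 31: 21^1≡21, 21^2≡7, 21^4≡18, 21^8≡14, 21^16≡10, 21^32≡7, 21^64≡18, 21^128≡14, 21^256≡10, 21^512≡7, 21^1024≡18.
1722 = 2 + 8 + 16 + 32 + 128 + 512 + 1024, so 21^1722 ≡ 7·14·10·7·14·7·18 ≡ 4 (mod 31).

4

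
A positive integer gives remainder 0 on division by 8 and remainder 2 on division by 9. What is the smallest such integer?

Since 9·1 ≡ 1 (mod 8), take x = 2 + 9·((0−2)·1 mod 8) = 2 + 9·6 = 56.
Check: 56 mod 8 = 0, 56 mod 9 = 2.

56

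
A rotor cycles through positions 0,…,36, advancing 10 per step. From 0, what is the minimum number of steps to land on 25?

21

10⁻¹ ≡ 26 (mod 37) because 10·26 = 260 = 7·37 + 1.
So x ≡ 26·25 = 650 ≡ 21 (mod 37).
Check: 10·21 = 210 = 5·37 + 25.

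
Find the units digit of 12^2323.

Powers of 2 mod 10 repeat with period 4: 2, 4, 8, 6.
2323 leaves remainder 3 on division by 4, so 12^2323 ends in 8.

8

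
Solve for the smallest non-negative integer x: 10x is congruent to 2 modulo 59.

12

The inverse of 10 mod 59 is 6 (since 10·6 = 60 ≡ 1).
Multiplying both sides by 6: x ≡ 6·2 = 12 ≡ 12 (mod 59).
Check: 10·12 = 120 = 2·59 + 2.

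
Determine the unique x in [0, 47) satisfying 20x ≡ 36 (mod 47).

30

20⁻¹ ≡ 40 (mod 47) because 20·40 = 800 = 17·47 + 1.
So x ≡ 40·36 = 1440 ≡ 30 (mod 47).
Check: 20·30 = 600 = 12·47 + 36.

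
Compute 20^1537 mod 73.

39

Square-and-reduce mod 73: 20^1≡20, 20^2≡35, 20^4≡57, 20^8≡37, 20^16≡55, 20^32≡32, 20^64≡2, 20^128≡4, 20^256≡16, 20^512≡37, 20^1024≡55.
1537 = 1 + 512 + 1024, so 20^1537 ≡ 20·37·55 ≡ 39 (mod 73).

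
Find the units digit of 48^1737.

8

Last digits of 8^n: 8, 4, 2, 6 (period 4).
1737 mod 4 = 1, so the last digit matches 8^1 = 8.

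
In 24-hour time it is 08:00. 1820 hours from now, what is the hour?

1820 mod 24 = 20 (since 75·24 = 1800).
(8 + 20) mod 24 = 4.

4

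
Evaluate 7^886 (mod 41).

Square-and-reduce mod 41: 7^1≡7, 7^2≡8, 7^4≡23, 7^8≡37, 7^16≡16, 7^32≡10, 7^64≡18, 7^128≡37, 7^256≡16, 7^512≡10.
Since 886 = 2 + 4 + 16 + 32 + 64 + 256 + 512 in binary, 7^886 ≡ 8·23·16·10·18·16·10 ≡ 20 (mod 41).

20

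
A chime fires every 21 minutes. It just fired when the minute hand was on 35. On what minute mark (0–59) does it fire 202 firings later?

17

202·21 = 4242.
Dividing 4242 by 60 gives quotient 70 and remainder 42.
(35 + 42) mod 60 = 17.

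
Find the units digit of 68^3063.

Last digits of 8^n: 8, 4, 2, 6 (period 4).
3063 mod 4 = 3, so the last digit matches 8^3 = 2.

2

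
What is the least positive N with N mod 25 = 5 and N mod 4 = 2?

x ≡ 2 (mod 4) gives x ∈ {2, 6, 10, 14, 18, 22, 26, 30}.
The first of these with x mod 25 = 5 is 30.

30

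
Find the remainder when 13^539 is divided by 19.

3

By repeated squaring mod 19: 13^1≡13, 13^2≡17, 13^4≡4, 13^8≡16, 13^16≡9, 13^32≡5, 13^64≡6, 13^128≡17, 13^256≡4, 13^512≡16.
Since 539 = 1 + 2 + 8 + 16 + 512 in binary, 13^539 ≡ 13·17·16·9·16 ≡ 3 (mod 19).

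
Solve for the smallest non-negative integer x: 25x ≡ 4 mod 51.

25⁻¹ ≡ 49 (mod 51) because 25·49 = 1225 = 24·51 + 1.
So x ≡ 49·4 = 196 ≡ 43 (mod 51).
Check: 25·43 = 1075 = 21·51 + 4.

43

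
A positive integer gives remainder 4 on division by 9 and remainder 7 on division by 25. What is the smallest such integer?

157

Since 25·4 ≡ 1 (mod 9), take x = 7 + 25·((4−7)·4 mod 9) = 7 + 25·6 = 157.
Check: 157 mod 9 = 4, 157 mod 25 = 7.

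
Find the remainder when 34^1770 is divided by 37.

By repeated squaring mod 37: 34^1≡34, 34^2≡9, 34^4≡7, 34^8≡12, 34^16≡33, 34^32≡16, 34^64≡34, 34^128≡9, 34^256≡7, 34^512≡12, 34^1024≡33.
Since 1770 = 2 + 8 + 32 + 64 + 128 + 512 + 1024 in binary, 34^1770 ≡ 9·12·16·34·9·12·33 ≡ 26 (mod 37).

26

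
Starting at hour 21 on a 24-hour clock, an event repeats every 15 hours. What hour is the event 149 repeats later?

149·15 = 2235.
2235 − 93·24 = 3, so 2235 ≡ 3 (mod 24).
(21 + 3) mod 24 = 0.

0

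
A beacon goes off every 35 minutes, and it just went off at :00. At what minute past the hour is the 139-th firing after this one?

139·35 = 4865.
4865 − 81·60 = 5, so 4865 ≡ 5 (mod 60).
(0 + 5) mod 60 = 5.

5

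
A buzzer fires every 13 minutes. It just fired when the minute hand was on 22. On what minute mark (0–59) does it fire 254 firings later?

24

254·13 = 3302.
3302 mod 60 = 2 (since 55·60 = 3300).
(22 + 2) mod 60 = 24.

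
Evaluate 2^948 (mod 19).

By repeated squaring mod 19: 2^1≡2, 2^2≡4, 2^4≡16, 2^8≡9, 2^16≡5, 2^32≡6, 2^64≡17, 2^128≡4, 2^256≡16, 2^512≡9.
948 = 4 + 16 + 32 + 128 + 256 + 512, so 2^948 ≡ 16·5·6·4·16·9 ≡ 11 (mod 19).

11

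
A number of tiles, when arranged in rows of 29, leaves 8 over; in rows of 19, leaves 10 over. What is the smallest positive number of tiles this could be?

124

Since 19·26 ≡ 1 (mod 29), take x = 10 + 19·((8−10)·26 mod 29) = 10 + 19·6 = 124.
Check: 124 mod 29 = 8, 124 mod 19 = 10.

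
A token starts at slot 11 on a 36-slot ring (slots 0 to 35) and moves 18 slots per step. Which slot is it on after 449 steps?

29

449·18 = 8082.
8082 = 224·36 + 18, so 8082 mod 36 = 18.
(11 + 18) mod 36 = 29.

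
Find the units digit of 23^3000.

Powers of 3 mod 10 repeat with period 4: 3, 9, 7, 1.
3000 mod 4 = 0, so the last digit matches 3^4 = 1.

1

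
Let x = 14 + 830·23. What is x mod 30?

24

830·23 = 19090.
Dividing 19090 by 30 gives quotient 636 and remainder 10.
(14 + 10) mod 30 = 24.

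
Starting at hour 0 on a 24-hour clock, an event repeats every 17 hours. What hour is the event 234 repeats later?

234·17 = 3978.
3978 − 165·24 = 18, so 3978 ≡ 18 (mod 24).
(0 + 18) mod 24 = 18.

18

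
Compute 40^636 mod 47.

3

Successive squares of 40 mod 47: 40^1≡40, 40^2≡2, 40^4≡4, 40^8≡16, 40^16≡21, 40^32≡18, 40^64≡42, 40^128≡25, 40^256≡14, 40^512≡8.
636 = 4 + 8 + 16 + 32 + 64 + 512, so 40^636 ≡ 4·16·21·18·42·8 ≡ 3 (mod 47).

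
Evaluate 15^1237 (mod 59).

Square-and-reduce mod 59: 15^1≡15, 15^2≡48, 15^4≡3, 15^8≡9, 15^16≡22, 15^32≡12, 15^64≡26, 15^128≡27, 15^256≡21, 15^512≡28, 15^1024≡17.
1237 = 1 + 4 + 16 + 64 + 128 + 1024, so 15^1237 ≡ 15·3·22·26·27·17 ≡ 28 (mod 59).

28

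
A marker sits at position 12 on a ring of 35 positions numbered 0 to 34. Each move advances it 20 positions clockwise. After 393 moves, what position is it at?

393·20 = 7860.
7860 = 224·35 + 20, so 7860 mod 35 = 20.
(12 + 20) mod 35 = 32.

32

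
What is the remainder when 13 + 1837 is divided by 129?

44

Dividing 1837 by 129 gives quotient 14 and remainder 31.
(13 + 31) mod 129 = 44.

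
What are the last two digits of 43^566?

49

By repeated squaring mod 100: 43^1≡43, 43^2≡49, 43^4≡1, 43^8≡1, 43^16≡1, 43^32≡1, 43^64≡1, 43^128≡1, 43^256≡1, 43^512≡1.
Since 566 = 2 + 4 + 16 + 32 + 512 in binary, 43^566 ≡ 49·1·1·1·1 ≡ 49 (mod 100).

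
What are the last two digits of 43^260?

Square-and-reduce mod 100: 43^1≡43, 43^2≡49, 43^4≡1, 43^8≡1, 43^16≡1, 43^32≡1, 43^64≡1, 43^128≡1, 43^256≡1.
260 = 4 + 256, so 43^260 ≡ 1·1 ≡ 1 (mod 100).

01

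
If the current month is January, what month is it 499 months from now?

499 = 41·12 + 7, so 499 mod 12 = 7.
January + 7 months → August.

August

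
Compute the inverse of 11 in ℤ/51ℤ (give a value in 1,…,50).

51 = 4·11 + 7
11 = 1·7 + 4
7 = 1·4 + 3
4 = 1·3 + 1
3 = 3·1 + 0
Back-substituting gives 11·14 ≡ 1 (mod 51).

14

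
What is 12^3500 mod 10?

6

The units digit of 12^n cycles with period 4: 2, 4, 8, 6, …
3500 leaves remainder 0 on division by 4, so 12^3500 ends in 6.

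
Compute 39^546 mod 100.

Square-and-reduce mod 100: 39^1≡39, 39^2≡21, 39^4≡41, 39^8≡81, 39^16≡61, 39^32≡21, 39^64≡41, 39^128≡81, 39^256≡61, 39^512≡21.
Since 546 = 2 + 32 + 512 in binary, 39^546 ≡ 21·21·21 ≡ 61 (mod 100).

61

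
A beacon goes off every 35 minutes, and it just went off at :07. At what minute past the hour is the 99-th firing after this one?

99·35 = 3465.
3465 − 57·60 = 45, so 3465 ≡ 45 (mod 60).
(7 + 45) mod 60 = 52.

52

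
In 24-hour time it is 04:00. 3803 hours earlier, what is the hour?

17

3803 − 158·24 = 11, so 3803 ≡ 11 (mod 24).
(4 − 11) mod 24 = 17.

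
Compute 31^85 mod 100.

51

Square-and-reduce mod 100: 31^1≡31, 31^2≡61, 31^4≡21, 31^8≡41, 31^16≡81, 31^32≡61, 31^64≡21.
Since 85 = 1 + 4 + 16 + 64 in binary, 31^85 ≡ 31·21·81·21 ≡ 51 (mod 100).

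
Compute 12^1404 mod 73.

1

Successive squares of 12 mod 73: 12^1≡12, 12^2≡71, 12^4≡4, 12^8≡16, 12^16≡37, 12^32≡55, 12^64≡32, 12^128≡2, 12^256≡4, 12^512≡16, 12^1024≡37.
1404 = 4 + 8 + 16 + 32 + 64 + 256 + 1024, so 12^1404 ≡ 4·16·37·55·32·4·37 ≡ 1 (mod 73).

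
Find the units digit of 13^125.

3

Last digits of 3^n: 3, 9, 7, 1 (period 4).
125 mod 4 = 1, so the last digit matches 3^1 = 3.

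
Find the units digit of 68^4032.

6

The units digit of 68^n cycles with period 4: 8, 4, 2, 6, …
4032 leaves remainder 0 on division by 4, so 68^4032 ends in 6.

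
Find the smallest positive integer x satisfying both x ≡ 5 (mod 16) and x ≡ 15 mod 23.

245

x ≡ 5 (mod 16) gives x ∈ {5, 21, 37, 53, 69, 85, 101, 117, …}.
The first of these with x mod 23 = 15 is 245.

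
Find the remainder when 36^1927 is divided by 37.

36

By repeated squaring mod 37: 36^1≡36, 36^2≡1, 36^4≡1, 36^8≡1, 36^16≡1, 36^32≡1, 36^64≡1, 36^128≡1, 36^256≡1, 36^512≡1, 36^1024≡1.
1927 = 1 + 2 + 4 + 128 + 256 + 512 + 1024, so 36^1927 ≡ 36·1·1·1·1·1·1 ≡ 36 (mod 37).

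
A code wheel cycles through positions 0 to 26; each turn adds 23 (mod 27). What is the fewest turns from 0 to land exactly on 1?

20

27 = 1·23 + 4
23 = 5·4 + 3
4 = 1·3 + 1
3 = 3·1 + 0
Back-substituting gives 23·20 ≡ 1 (mod 27).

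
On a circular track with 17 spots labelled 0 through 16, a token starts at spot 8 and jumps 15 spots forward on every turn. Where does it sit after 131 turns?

131·15 = 1965.
1965 − 115·17 = 10, so 1965 ≡ 10 (mod 17).
(8 + 10) mod 17 = 1.

1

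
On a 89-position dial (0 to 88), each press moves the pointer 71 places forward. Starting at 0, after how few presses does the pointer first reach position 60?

56

71⁻¹ ≡ 84 (mod 89) because 71·84 = 5964 = 67·89 + 1.
So x ≡ 84·60 = 5040 ≡ 56 (mod 89).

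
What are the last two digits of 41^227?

81

Successive squares of 41 mod 100: 41^1≡41, 41^2≡81, 41^4≡61, 41^8≡21, 41^16≡41, 41^32≡81, 41^64≡61, 41^128≡21.
Since 227 = 1 + 2 + 32 + 64 + 128 in binary, 41^227 ≡ 41·81·81·61·21 ≡ 81 (mod 100).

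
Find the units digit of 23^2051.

Powers of 3 mod 10 repeat with period 4: 3, 9, 7, 1.
2051 mod 4 = 3, so the last digit matches 3^3 = 7.

7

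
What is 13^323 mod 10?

7

The units digit of 13^n cycles with period 4: 3, 9, 7, 1, …
323 leaves remainder 3 on division by 4, so 13^323 ends in 7.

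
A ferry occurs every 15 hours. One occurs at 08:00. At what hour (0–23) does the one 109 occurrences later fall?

109·15 = 1635.
Dividing 1635 by 24 gives quotient 68 and remainder 3.
(8 + 3) mod 24 = 11.

11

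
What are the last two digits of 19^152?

Square-and-reduce mod 100: 19^1≡19, 19^2≡61, 19^4≡21, 19^8≡41, 19^16≡81, 19^32≡61, 19^64≡21, 19^128≡41.
Since 152 = 8 + 16 + 128 in binary, 19^152 ≡ 41·81·41 ≡ 61 (mod 100).

61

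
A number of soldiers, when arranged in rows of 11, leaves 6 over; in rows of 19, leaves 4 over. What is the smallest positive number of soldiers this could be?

61

Since 19·7 ≡ 1 (mod 11), take x = 4 + 19·((6−4)·7 mod 11) = 4 + 19·3 = 61.
Check: 61 mod 11 = 6, 61 mod 19 = 4.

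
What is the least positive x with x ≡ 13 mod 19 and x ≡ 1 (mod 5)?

x ≡ 1 (mod 5) gives x ∈ {1, 6, 11, 16, 21, 26, 31, 36, …}.
The first of these with x mod 19 = 13 is 51.

51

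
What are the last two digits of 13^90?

49

By repeated squaring mod 100: 13^1≡13, 13^2≡69, 13^4≡61, 13^8≡21, 13^16≡41, 13^32≡81, 13^64≡61.
Since 90 = 2 + 8 + 16 + 64 in binary, 13^90 ≡ 69·21·41·61 ≡ 49 (mod 100).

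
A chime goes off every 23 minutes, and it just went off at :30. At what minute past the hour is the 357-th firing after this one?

357·23 = 8211.
Dividing 8211 by 60 gives quotient 136 and remainder 51.
(30 + 51) mod 60 = 21.

21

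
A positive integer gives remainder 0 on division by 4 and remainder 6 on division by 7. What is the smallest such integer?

Since 7·3 ≡ 1 (mod 4), take x = 6 + 7·((0−6)·3 mod 4) = 6 + 7·2 = 20.
Check: 20 mod 4 = 0, 20 mod 7 = 6.

20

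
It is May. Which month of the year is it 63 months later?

August

Dividing 63 by 12 gives quotient 5 and remainder 3.
May + 3 months → August.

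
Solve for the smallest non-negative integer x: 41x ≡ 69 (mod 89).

82

41⁻¹ ≡ 76 (mod 89) because 41·76 = 3116 = 35·89 + 1.
So x ≡ 76·69 = 5244 ≡ 82 (mod 89).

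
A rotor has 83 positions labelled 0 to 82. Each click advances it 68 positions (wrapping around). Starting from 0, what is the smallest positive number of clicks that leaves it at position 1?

68·11 = 748 = 9·83 + 1, so 68⁻¹ ≡ 11 (mod 83).

11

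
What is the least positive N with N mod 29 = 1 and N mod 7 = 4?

x ≡ 4 (mod 7) gives x ∈ {4, 11, 18, 25, 32, 39, 46, 53, …}.
The first of these with x mod 29 = 1 is 88.

88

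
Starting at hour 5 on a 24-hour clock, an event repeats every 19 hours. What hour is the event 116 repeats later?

1

116·19 = 2204.
2204 mod 24 = 20 (since 91·24 = 2184).
(5 + 20) mod 24 = 1.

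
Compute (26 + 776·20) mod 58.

776·20 = 15520.
15520 mod 58 = 34 (since 267·58 = 15486).
(26 + 34) mod 58 = 2.

2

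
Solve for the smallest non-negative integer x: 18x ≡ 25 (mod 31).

18⁻¹ ≡ 19 (mod 31) because 18·19 = 342 = 11·31 + 1.
Multiplying both sides by 19: x ≡ 19·25 = 475 ≡ 10 (mod 31).
Check: 18·10 = 180 = 5·31 + 25.

10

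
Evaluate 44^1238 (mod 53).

13

Square-and-reduce mod 53: 44^1≡44, 44^2≡28, 44^4≡42, 44^8≡15, 44^16≡13, 44^32≡10, 44^64≡47, 44^128≡36, 44^256≡24, 44^512≡46, 44^1024≡49.
Since 1238 = 2 + 4 + 16 + 64 + 128 + 1024 in binary, 44^1238 ≡ 28·42·13·47·36·49 ≡ 13 (mod 53).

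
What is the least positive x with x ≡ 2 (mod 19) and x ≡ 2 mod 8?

2

x ≡ 2 (mod 8) gives x ∈ {2}.
The first of these with x mod 19 = 2 is 2.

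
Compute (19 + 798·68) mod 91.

47

798·68 = 54264.
54264 = 596·91 + 28, so 54264 mod 91 = 28.
(19 + 28) mod 91 = 47.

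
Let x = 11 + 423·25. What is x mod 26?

4

423·25 = 10575.
Dividing 10575 by 26 gives quotient 406 and remainder 19.
(11 + 19) mod 26 = 4.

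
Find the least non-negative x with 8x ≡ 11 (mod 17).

12

8⁻¹ ≡ 15 (mod 17) because 8·15 = 120 = 7·17 + 1.
So x ≡ 15·11 = 165 ≡ 12 (mod 17).
Check: 8·12 = 96 = 5·17 + 11.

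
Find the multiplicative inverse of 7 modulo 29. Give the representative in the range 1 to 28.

7·25 = 175 = 6·29 + 1, so 7⁻¹ ≡ 25 (mod 29).

25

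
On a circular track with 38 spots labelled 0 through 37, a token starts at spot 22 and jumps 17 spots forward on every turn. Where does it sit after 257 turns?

257·17 = 4369.
4369 − 114·38 = 37, so 4369 ≡ 37 (mod 38).
(22 + 37) mod 38 = 21.

21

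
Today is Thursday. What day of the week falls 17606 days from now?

Friday

17606 − 2515·7 = 1, so 17606 ≡ 1 (mod 7).
Thursday + 1 day → Friday.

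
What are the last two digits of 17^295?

Successive squares of 17 mod 100: 17^1≡17, 17^2≡89, 17^4≡21, 17^8≡41, 17^16≡81, 17^32≡61, 17^64≡21, 17^128≡41, 17^256≡81.
Since 295 = 1 + 2 + 4 + 32 + 256 in binary, 17^295 ≡ 17·89·21·61·81 ≡ 93 (mod 100).

93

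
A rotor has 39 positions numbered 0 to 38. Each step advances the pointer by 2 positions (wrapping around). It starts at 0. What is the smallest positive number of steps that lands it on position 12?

6

2⁻¹ ≡ 20 (mod 39) because 2·20 = 40 = 1·39 + 1.
So x ≡ 20·12 = 240 ≡ 6 (mod 39).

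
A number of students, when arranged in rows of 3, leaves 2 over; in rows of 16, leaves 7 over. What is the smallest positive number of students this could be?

23

x ≡ 2 (mod 3) gives x ∈ {2, 5, 8, 11, 14, 17, 20, 23}.
The first of these with x mod 16 = 7 is 23.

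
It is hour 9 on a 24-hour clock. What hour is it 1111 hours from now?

16

1111 − 46·24 = 7, so 1111 ≡ 7 (mod 24).
(9 + 7) mod 24 = 16.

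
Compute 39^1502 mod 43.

Successive squares of 39 mod 43: 39^1≡39, 39^2≡16, 39^4≡41, 39^8≡4, 39^16≡16, 39^32≡41, 39^64≡4, 39^128≡16, 39^256≡41, 39^512≡4, 39^1024≡16.
1502 = 2 + 4 + 8 + 16 + 64 + 128 + 256 + 1024, so 39^1502 ≡ 16·41·4·16·4·16·41·16 ≡ 41 (mod 43).

41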